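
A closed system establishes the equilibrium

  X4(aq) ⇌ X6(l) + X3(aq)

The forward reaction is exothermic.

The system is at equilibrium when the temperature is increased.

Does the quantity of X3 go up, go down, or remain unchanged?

The forward reaction is exothermic. Raising T favours the endothermic direction — shift to the left.
The net shift is to the left. X3 is a product, so its amount decreases.

decreases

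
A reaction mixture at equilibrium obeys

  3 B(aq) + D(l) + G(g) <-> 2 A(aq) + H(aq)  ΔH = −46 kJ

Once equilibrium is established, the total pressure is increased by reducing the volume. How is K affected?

unchanged

The equilibrium constant depends only on temperature. This perturbation may move the position of equilibrium, but since T is unchanged, K itself is unchanged.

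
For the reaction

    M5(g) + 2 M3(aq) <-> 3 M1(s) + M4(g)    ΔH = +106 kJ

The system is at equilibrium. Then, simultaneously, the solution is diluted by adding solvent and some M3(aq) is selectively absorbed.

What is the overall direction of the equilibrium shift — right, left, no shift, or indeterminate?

left

Dilution lowers every aqueous concentration by the same factor. Δn_aq = 0 − 2 = -2, so the system shifts toward the side with more dissolved moles — to the left.
Removing M3 (aq), a reactant, drives the reaction to the left.
All effects act in the same direction — net shift to the left.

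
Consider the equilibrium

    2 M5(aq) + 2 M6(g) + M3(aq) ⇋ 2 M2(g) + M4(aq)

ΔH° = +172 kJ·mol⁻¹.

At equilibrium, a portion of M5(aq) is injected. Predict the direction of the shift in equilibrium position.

right

Adding M5 (aq), a reactant, drives the reaction to the right.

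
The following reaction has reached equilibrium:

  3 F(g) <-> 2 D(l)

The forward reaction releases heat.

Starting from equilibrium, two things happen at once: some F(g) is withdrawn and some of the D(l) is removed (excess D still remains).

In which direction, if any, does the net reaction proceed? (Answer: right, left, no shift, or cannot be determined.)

Removing F (g), a reactant, drives the reaction to the left.
D is a pure liquid; its activity is 1 regardless of amount, so Q is unaffected — no shift from this change.
Only the nonzero effect(s) matter; the net shift is to the left.

left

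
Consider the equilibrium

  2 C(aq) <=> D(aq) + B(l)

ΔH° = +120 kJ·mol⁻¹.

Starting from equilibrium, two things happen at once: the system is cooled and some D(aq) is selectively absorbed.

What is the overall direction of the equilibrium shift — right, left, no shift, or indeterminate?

The forward reaction is endothermic. Lowering T favours the exothermic direction — shift to the left.
Removing D (aq), a product, drives the reaction to the right.
The individual effects push in opposite directions; without quantitative information the net direction cannot be determined.

cannot be determined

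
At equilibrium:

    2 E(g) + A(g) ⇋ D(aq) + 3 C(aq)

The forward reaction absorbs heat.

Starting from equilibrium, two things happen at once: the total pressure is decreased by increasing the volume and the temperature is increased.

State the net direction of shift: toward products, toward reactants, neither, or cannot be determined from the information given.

cannot be determined

Gas moles: reactants 3, products 0 (Δn_gas = -3). Expansion shifts the system toward the side with more moles of gas — to the left.
The forward reaction is endothermic. Raising T favours the endothermic direction — shift to the right.
The individual effects push in opposite directions; without quantitative information the net direction cannot be determined.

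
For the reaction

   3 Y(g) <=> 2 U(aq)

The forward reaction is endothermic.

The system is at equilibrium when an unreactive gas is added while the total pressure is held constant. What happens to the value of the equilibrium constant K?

unchanged

The equilibrium constant depends only on temperature. This perturbation may move the position of equilibrium, but since T is unchanged, K itself is unchanged.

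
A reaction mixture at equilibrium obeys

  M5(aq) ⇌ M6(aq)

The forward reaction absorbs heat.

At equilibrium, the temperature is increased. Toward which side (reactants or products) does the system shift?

right

The forward reaction is endothermic. Raising T favours the endothermic direction — shift to the right.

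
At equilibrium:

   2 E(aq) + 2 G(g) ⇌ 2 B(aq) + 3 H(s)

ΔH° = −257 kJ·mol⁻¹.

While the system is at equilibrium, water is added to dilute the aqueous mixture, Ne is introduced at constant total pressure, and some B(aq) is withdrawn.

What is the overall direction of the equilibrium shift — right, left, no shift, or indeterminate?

Dilution scales every aqueous concentration by the same factor. Δn_aq = 2 − 2 = 0, so Q is unchanged — no shift.
Adding inert gas at constant total pressure expands the volume and lowers every reacting partial pressure. With Δn_gas = 0 − 2 = -2, Q moves away from K toward the side with fewer gas moles, so the system shifts toward the side with more gas moles — to the left.
Removing B (aq), a product, drives the reaction to the right.
The individual effects push in opposite directions; without quantitative information the net direction cannot be determined.

cannot be determined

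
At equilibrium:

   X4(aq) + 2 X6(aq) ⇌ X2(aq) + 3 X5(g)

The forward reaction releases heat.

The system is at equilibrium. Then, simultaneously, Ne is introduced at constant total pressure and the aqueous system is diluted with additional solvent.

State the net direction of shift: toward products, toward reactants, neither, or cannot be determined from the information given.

Adding inert gas at constant total pressure expands the volume and lowers every reacting partial pressure. With Δn_gas = 3 − 0 = +3, Q moves away from K toward the side with fewer gas moles, so the system shifts toward the side with more gas moles — to the right.
Dilution lowers every aqueous concentration by the same factor. Δn_aq = 1 − 3 = -2, so the system shifts toward the side with more dissolved moles — to the left.
The individual effects push in opposite directions; without quantitative information the net direction cannot be determined.

cannot be determined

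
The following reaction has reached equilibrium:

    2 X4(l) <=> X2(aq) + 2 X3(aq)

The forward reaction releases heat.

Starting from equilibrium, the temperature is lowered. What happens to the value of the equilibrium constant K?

increases

K depends on temperature via the van 't Hoff relation. The forward reaction is exothermic, so lowering T increases K.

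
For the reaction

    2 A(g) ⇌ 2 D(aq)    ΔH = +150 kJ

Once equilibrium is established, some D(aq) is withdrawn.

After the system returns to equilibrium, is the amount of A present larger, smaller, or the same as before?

decreases

Removing D (aq), a product, drives the reaction to the right.
The net shift is to the right. A is a reactant, so its amount decreases.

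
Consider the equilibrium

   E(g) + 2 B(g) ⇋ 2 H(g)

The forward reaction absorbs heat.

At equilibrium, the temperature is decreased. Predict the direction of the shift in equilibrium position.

The forward reaction is endothermic. Lowering T favours the exothermic direction — shift to the left.

left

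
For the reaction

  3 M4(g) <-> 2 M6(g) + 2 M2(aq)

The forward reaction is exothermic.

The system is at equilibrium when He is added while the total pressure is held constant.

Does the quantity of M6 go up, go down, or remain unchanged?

decreases

Adding inert gas at constant total pressure expands the volume and lowers every reacting partial pressure. With Δn_gas = 2 − 3 = -1, Q moves away from K toward the side with fewer gas moles, so the system shifts toward the side with more gas moles — to the left.
The net shift is to the left. M6 is a product, so its amount decreases.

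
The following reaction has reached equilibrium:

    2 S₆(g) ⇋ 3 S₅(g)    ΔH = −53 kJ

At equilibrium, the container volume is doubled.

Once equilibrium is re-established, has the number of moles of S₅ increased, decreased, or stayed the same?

Gas moles: reactants 2, products 3 (Δn_gas = +1). Expansion shifts the system toward the side with more moles of gas — to the right.
The net shift is to the right. S₅ is a product, so its amount increases.

increases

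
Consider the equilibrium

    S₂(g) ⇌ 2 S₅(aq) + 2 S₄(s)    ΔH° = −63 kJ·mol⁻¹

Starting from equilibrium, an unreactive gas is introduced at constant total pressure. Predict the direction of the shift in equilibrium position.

left

Adding inert gas at constant total pressure expands the volume and lowers every reacting partial pressure. With Δn_gas = 0 − 1 = -1, Q moves away from K toward the side with fewer gas moles, so the system shifts toward the side with more gas moles — to the left.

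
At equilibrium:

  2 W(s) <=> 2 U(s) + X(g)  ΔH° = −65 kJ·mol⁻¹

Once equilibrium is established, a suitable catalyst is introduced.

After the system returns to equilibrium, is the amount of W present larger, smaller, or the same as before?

A catalyst speeds both forward and reverse rates equally; it changes neither Q nor K — no shift from this change.
No net shift occurs, so the amount of W is unchanged.

unchanged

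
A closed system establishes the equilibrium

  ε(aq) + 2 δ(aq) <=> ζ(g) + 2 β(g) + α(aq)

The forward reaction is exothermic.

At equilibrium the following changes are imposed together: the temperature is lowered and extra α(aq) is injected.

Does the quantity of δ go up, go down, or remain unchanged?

cannot be determined

The forward reaction is exothermic. Lowering T favours the exothermic direction — shift to the right.
Adding α (aq), a product, drives the reaction to the left.
The two effects oppose each other, so the net shift — and hence the change in δ — cannot be determined from the given information.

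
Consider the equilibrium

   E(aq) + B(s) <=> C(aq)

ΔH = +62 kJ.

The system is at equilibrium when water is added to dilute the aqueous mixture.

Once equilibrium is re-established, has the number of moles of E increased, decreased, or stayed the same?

unchanged

Dilution scales every aqueous concentration by the same factor. Δn_aq = 1 − 1 = 0, so Q is unchanged — no shift.
No net shift occurs, so the amount of E is unchanged.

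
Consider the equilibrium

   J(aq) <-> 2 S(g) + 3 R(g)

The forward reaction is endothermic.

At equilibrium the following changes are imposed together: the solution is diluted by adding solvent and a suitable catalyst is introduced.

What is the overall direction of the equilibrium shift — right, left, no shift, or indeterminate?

left

Dilution lowers every aqueous concentration by the same factor. Δn_aq = 0 − 1 = -1, so the system shifts toward the side with more dissolved moles — to the left.
A catalyst speeds both forward and reverse rates equally; it changes neither Q nor K — no shift from this change.
Only the nonzero effect(s) matter; the net shift is to the left.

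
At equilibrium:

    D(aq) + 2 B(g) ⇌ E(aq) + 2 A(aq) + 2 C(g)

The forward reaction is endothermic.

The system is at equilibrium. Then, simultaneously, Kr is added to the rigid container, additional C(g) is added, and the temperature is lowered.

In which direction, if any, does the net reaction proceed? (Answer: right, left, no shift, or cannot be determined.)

left

At constant volume, adding an inert gas leaves every reacting species' partial pressure unchanged, so Q is unchanged — no shift from this change.
Adding C (g), a product, drives the reaction to the left.
The forward reaction is endothermic. Lowering T favours the exothermic direction — shift to the left.
Only the nonzero effect(s) matter; the net shift is to the left.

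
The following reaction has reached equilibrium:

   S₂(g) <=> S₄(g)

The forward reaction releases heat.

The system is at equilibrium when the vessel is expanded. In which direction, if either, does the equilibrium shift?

Gas moles: reactants 1, products 1. Δn_gas = 0, so a volume change leaves Q equal to K — no shift from this change.

no shift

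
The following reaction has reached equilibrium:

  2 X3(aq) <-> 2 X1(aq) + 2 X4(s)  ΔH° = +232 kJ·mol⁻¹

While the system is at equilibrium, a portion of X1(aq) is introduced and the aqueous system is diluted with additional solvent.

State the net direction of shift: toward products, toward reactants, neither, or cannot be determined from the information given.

Adding X1 (aq), a product, drives the reaction to the left.
Dilution scales every aqueous concentration by the same factor. Δn_aq = 2 − 2 = 0, so Q is unchanged — no shift.
Only the nonzero effect(s) matter; the net shift is to the left.

left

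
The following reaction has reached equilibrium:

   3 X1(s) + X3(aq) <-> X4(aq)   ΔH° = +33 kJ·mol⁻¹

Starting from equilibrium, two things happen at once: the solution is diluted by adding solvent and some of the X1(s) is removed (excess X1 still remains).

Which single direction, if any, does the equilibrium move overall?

Dilution scales every aqueous concentration by the same factor. Δn_aq = 1 − 1 = 0, so Q is unchanged — no shift.
X1 is a pure solid; its activity is 1 regardless of amount, so Q is unaffected — no shift from this change.
None of the changes alters Q relative to K, so there is no net shift.

no shift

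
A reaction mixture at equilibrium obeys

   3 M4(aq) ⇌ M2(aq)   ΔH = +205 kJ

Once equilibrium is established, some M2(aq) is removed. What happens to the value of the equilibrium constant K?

unchanged

The equilibrium constant depends only on temperature. This perturbation may move the position of equilibrium, but since T is unchanged, K itself is unchanged.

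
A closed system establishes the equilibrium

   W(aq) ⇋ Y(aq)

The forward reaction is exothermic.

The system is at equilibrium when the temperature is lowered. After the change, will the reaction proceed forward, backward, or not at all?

right

The forward reaction is exothermic. Lowering T favours the exothermic direction — shift to the right.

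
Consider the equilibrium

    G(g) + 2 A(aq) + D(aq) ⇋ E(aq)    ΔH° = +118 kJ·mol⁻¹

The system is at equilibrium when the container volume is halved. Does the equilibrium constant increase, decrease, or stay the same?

The equilibrium constant depends only on temperature. This perturbation may move the position of equilibrium, but since T is unchanged, K itself is unchanged.

unchanged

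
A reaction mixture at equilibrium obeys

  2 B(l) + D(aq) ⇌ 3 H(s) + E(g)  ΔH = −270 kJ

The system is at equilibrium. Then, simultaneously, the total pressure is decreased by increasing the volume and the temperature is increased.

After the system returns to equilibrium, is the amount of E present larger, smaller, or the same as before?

Gas moles: reactants 0, products 1 (Δn_gas = +1). Expansion shifts the system toward the side with more moles of gas — to the right.
The forward reaction is exothermic. Raising T favours the endothermic direction — shift to the left.
The two effects oppose each other, so the net shift — and hence the change in E — cannot be determined from the given information.

cannot be determined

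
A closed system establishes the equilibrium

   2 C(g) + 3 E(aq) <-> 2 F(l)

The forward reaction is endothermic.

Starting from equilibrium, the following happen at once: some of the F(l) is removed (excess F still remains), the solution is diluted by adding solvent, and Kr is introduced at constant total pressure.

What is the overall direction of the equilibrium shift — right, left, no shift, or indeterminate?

F is a pure liquid; its activity is 1 regardless of amount, so Q is unaffected — no shift from this change.
Dilution lowers every aqueous concentration by the same factor. Δn_aq = 0 − 3 = -3, so the system shifts toward the side with more dissolved moles — to the left.
Adding inert gas at constant total pressure expands the volume and lowers every reacting partial pressure. With Δn_gas = 0 − 2 = -2, Q moves away from K toward the side with fewer gas moles, so the system shifts toward the side with more gas moles — to the left.
Only the nonzero effect(s) matter; the net shift is to the left.

left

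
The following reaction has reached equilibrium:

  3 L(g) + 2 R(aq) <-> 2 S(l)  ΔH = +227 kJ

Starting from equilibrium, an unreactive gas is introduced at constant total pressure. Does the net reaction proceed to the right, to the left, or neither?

Adding inert gas at constant total pressure expands the volume and lowers every reacting partial pressure. With Δn_gas = 0 − 3 = -3, Q moves away from K toward the side with fewer gas moles, so the system shifts toward the side with more gas moles — to the left.

left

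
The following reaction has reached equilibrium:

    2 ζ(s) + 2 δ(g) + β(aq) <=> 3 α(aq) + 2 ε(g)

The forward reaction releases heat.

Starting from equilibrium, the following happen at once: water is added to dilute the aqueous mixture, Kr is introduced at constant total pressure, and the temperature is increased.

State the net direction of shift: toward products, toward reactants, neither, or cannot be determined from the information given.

Dilution lowers every aqueous concentration by the same factor. Δn_aq = 3 − 1 = +2, so the system shifts toward the side with more dissolved moles — to the right.
Adding inert gas at constant total pressure expands the volume, scaling every reacting partial pressure by the same factor. Δn_gas = 2 − 2 = 0, so Q is unchanged — no shift.
The forward reaction is exothermic. Raising T favours the endothermic direction — shift to the left.
The individual effects push in opposite directions; without quantitative information the net direction cannot be determined.

cannot be determined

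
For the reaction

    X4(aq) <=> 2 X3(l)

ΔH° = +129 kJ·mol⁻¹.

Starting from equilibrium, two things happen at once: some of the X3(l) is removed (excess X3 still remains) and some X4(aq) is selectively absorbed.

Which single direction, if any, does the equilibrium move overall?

left

X3 is a pure liquid; its activity is 1 regardless of amount, so Q is unaffected — no shift from this change.
Removing X4 (aq), a reactant, drives the reaction to the left.
Only the nonzero effect(s) matter; the net shift is to the left.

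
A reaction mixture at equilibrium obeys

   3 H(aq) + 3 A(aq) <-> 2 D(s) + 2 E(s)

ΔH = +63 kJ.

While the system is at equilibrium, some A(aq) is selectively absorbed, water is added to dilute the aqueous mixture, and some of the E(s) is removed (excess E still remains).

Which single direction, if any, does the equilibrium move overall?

Removing A (aq), a reactant, drives the reaction to the left.
Dilution lowers every aqueous concentration by the same factor. Δn_aq = 0 − 6 = -6, so the system shifts toward the side with more dissolved moles — to the left.
E is a pure solid; its activity is 1 regardless of amount, so Q is unaffected — no shift from this change.
Only the nonzero effect(s) matter; the net shift is to the left.

left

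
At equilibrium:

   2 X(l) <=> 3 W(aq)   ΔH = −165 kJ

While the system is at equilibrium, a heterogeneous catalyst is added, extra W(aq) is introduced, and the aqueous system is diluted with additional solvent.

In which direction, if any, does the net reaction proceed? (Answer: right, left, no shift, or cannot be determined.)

A catalyst speeds both forward and reverse rates equally; it changes neither Q nor K — no shift from this change.
Adding W (aq), a product, drives the reaction to the left.
Dilution lowers every aqueous concentration by the same factor. Δn_aq = 3 − 0 = +3, so the system shifts toward the side with more dissolved moles — to the right.
The individual effects push in opposite directions; without quantitative information the net direction cannot be determined.

cannot be determined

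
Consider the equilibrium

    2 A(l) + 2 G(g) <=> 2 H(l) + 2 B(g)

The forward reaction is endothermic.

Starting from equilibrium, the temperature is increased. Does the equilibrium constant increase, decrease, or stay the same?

K depends on temperature via the van 't Hoff relation. The forward reaction is endothermic, so raising T increases K.

increases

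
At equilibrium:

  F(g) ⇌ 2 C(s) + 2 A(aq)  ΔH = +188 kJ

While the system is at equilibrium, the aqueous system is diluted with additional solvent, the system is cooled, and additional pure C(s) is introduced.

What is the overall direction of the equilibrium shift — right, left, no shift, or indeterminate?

Dilution lowers every aqueous concentration by the same factor. Δn_aq = 2 − 0 = +2, so the system shifts toward the side with more dissolved moles — to the right.
The forward reaction is endothermic. Lowering T favours the exothermic direction — shift to the left.
C is a pure solid; its activity is 1 regardless of amount, so Q is unaffected — no shift from this change.
The individual effects push in opposite directions; without quantitative information the net direction cannot be determined.

cannot be determined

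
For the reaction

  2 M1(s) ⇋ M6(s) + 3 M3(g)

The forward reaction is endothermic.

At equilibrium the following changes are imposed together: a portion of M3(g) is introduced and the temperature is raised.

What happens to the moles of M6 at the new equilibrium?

cannot be determined

Adding M3 (g), a product, drives the reaction to the left.
The forward reaction is endothermic. Raising T favours the endothermic direction — shift to the right.
The two effects oppose each other, so the net shift — and hence the change in M6 — cannot be determined from the given information.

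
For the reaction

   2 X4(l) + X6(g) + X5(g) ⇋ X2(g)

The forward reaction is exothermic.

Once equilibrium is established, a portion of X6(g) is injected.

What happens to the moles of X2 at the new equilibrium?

increases

Adding X6 (g), a reactant, drives the reaction to the right.
The net shift is to the right. X2 is a product, so its amount increases.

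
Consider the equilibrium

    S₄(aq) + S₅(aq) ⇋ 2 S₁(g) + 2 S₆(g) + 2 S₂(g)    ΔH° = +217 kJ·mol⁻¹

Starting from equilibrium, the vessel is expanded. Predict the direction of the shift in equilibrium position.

right

Gas moles: reactants 0, products 6 (Δn_gas = +6). Expansion shifts the system toward the side with more moles of gas — to the right.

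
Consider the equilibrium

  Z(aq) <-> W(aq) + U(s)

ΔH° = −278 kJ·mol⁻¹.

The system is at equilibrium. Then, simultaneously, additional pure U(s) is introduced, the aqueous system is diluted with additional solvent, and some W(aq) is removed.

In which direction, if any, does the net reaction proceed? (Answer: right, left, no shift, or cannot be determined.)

right

U is a pure solid; its activity is 1 regardless of amount, so Q is unaffected — no shift from this change.
Dilution scales every aqueous concentration by the same factor. Δn_aq = 1 − 1 = 0, so Q is unchanged — no shift.
Removing W (aq), a product, drives the reaction to the right.
Only the nonzero effect(s) matter; the net shift is to the right.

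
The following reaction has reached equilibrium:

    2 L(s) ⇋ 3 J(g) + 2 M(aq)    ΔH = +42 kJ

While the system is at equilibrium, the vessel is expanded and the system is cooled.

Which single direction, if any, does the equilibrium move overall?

cannot be determined

Gas moles: reactants 0, products 3 (Δn_gas = +3). Expansion shifts the system toward the side with more moles of gas — to the right.
The forward reaction is endothermic. Lowering T favours the exothermic direction — shift to the left.
The individual effects push in opposite directions; without quantitative information the net direction cannot be determined.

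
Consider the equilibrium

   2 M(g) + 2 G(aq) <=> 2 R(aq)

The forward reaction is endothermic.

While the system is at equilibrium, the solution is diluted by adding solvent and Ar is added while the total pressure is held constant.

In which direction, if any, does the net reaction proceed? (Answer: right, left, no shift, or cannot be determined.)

left

Dilution scales every aqueous concentration by the same factor. Δn_aq = 2 − 2 = 0, so Q is unchanged — no shift.
Adding inert gas at constant total pressure expands the volume and lowers every reacting partial pressure. With Δn_gas = 0 − 2 = -2, Q moves away from K toward the side with fewer gas moles, so the system shifts toward the side with more gas moles — to the left.
Only the nonzero effect(s) matter; the net shift is to the left.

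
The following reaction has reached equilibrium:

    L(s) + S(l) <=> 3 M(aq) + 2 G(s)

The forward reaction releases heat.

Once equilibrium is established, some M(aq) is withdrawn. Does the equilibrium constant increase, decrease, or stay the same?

The equilibrium constant depends only on temperature. This perturbation may move the position of equilibrium, but since T is unchanged, K itself is unchanged.

unchanged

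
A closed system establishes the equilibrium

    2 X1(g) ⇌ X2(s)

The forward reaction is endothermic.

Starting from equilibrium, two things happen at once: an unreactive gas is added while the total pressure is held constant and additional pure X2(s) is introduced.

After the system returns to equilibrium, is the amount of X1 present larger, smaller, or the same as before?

increases

Adding inert gas at constant total pressure expands the volume and lowers every reacting partial pressure. With Δn_gas = 0 − 2 = -2, Q moves away from K toward the side with fewer gas moles, so the system shifts toward the side with more gas moles — to the left.
X2 is a pure solid; its activity is 1 regardless of amount, so Q is unaffected — no shift from this change.
The net shift is to the left. X1 is a reactant, so its amount increases.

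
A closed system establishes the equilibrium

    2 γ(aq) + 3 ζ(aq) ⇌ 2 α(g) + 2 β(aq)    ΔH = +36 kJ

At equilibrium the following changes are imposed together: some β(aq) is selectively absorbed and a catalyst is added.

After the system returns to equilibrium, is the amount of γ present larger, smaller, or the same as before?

decreases

Removing β (aq), a product, drives the reaction to the right.
A catalyst speeds both forward and reverse rates equally; it changes neither Q nor K — no shift from this change.
The net shift is to the right. γ is a reactant, so its amount decreases.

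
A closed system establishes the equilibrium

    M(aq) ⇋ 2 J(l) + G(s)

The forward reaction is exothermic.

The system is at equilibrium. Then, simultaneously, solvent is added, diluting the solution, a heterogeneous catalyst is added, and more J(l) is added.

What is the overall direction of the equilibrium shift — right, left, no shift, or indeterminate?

left

Dilution lowers every aqueous concentration by the same factor. Δn_aq = 0 − 1 = -1, so the system shifts toward the side with more dissolved moles — to the left.
A catalyst speeds both forward and reverse rates equally; it changes neither Q nor K — no shift from this change.
J is a pure liquid; its activity is 1 regardless of amount, so Q is unaffected — no shift from this change.
Only the nonzero effect(s) matter; the net shift is to the left.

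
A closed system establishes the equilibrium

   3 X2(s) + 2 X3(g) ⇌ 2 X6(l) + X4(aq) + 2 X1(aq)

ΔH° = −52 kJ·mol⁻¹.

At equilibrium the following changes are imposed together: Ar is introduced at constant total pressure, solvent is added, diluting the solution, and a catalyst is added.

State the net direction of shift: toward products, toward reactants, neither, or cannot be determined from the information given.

Adding inert gas at constant total pressure expands the volume and lowers every reacting partial pressure. With Δn_gas = 0 − 2 = -2, Q moves away from K toward the side with fewer gas moles, so the system shifts toward the side with more gas moles — to the left.
Dilution lowers every aqueous concentration by the same factor. Δn_aq = 3 − 0 = +3, so the system shifts toward the side with more dissolved moles — to the right.
A catalyst speeds both forward and reverse rates equally; it changes neither Q nor K — no shift from this change.
The individual effects push in opposite directions; without quantitative information the net direction cannot be determined.

cannot be determined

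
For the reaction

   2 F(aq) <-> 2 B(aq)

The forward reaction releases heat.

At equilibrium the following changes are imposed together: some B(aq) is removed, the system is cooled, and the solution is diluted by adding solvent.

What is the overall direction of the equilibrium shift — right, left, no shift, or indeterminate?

right

Removing B (aq), a product, drives the reaction to the right.
The forward reaction is exothermic. Lowering T favours the exothermic direction — shift to the right.
Dilution scales every aqueous concentration by the same factor. Δn_aq = 2 − 2 = 0, so Q is unchanged — no shift.
Only the nonzero effect(s) matter; the net shift is to the right.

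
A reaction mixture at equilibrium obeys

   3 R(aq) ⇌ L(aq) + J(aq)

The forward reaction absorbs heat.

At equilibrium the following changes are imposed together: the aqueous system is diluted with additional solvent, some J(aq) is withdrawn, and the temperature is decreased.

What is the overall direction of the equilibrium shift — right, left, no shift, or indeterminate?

cannot be determined

Dilution lowers every aqueous concentration by the same factor. Δn_aq = 2 − 3 = -1, so the system shifts toward the side with more dissolved moles — to the left.
Removing J (aq), a product, drives the reaction to the right.
The forward reaction is endothermic. Lowering T favours the exothermic direction — shift to the left.
The individual effects push in opposite directions; without quantitative information the net direction cannot be determined.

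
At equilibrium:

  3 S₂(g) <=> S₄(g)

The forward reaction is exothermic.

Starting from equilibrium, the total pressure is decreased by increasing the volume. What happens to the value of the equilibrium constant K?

The equilibrium constant depends only on temperature. This perturbation may move the position of equilibrium, but since T is unchanged, K itself is unchanged.

unchanged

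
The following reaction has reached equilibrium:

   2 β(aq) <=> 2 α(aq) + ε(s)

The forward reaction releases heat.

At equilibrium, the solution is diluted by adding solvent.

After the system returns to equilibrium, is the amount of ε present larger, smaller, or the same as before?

Dilution scales every aqueous concentration by the same factor. Δn_aq = 2 − 2 = 0, so Q is unchanged — no shift.
No net shift occurs, so the amount of ε is unchanged.

unchanged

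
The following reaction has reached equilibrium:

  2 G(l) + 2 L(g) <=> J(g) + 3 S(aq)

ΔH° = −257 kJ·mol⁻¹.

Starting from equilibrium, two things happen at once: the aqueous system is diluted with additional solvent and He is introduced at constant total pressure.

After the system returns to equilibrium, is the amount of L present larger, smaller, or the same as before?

cannot be determined

Dilution lowers every aqueous concentration by the same factor. Δn_aq = 3 − 0 = +3, so the system shifts toward the side with more dissolved moles — to the right.
Adding inert gas at constant total pressure expands the volume and lowers every reacting partial pressure. With Δn_gas = 1 − 2 = -1, Q moves away from K toward the side with fewer gas moles, so the system shifts toward the side with more gas moles — to the left.
The two effects oppose each other, so the net shift — and hence the change in L — cannot be determined from the given information.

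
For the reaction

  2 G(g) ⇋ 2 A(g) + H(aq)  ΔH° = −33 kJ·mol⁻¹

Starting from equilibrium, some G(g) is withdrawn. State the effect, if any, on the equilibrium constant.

unchanged

The equilibrium constant depends only on temperature. This perturbation may move the position of equilibrium, but since T is unchanged, K itself is unchanged.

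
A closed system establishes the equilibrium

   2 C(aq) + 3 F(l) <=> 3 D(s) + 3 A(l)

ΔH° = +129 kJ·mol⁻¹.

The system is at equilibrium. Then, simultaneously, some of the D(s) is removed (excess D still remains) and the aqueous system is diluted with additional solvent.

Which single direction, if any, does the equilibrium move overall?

D is a pure solid; its activity is 1 regardless of amount, so Q is unaffected — no shift from this change.
Dilution lowers every aqueous concentration by the same factor. Δn_aq = 0 − 2 = -2, so the system shifts toward the side with more dissolved moles — to the left.
Only the nonzero effect(s) matter; the net shift is to the left.

left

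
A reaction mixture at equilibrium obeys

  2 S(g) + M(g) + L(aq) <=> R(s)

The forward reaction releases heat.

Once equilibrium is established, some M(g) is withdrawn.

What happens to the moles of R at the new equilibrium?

decreases

Removing M (g), a reactant, drives the reaction to the left.
The net shift is to the left. R is a product, so its amount decreases.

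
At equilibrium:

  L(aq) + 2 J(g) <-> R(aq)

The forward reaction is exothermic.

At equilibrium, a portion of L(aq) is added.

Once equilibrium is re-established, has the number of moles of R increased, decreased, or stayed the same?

increases

Adding L (aq), a reactant, drives the reaction to the right.
The net shift is to the right. R is a product, so its amount increases.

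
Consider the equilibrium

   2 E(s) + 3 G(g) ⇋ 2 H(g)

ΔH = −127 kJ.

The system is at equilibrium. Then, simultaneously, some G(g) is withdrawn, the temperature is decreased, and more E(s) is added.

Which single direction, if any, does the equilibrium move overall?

cannot be determined

Removing G (g), a reactant, drives the reaction to the left.
The forward reaction is exothermic. Lowering T favours the exothermic direction — shift to the right.
E is a pure solid; its activity is 1 regardless of amount, so Q is unaffected — no shift from this change.
The individual effects push in opposite directions; without quantitative information the net direction cannot be determined.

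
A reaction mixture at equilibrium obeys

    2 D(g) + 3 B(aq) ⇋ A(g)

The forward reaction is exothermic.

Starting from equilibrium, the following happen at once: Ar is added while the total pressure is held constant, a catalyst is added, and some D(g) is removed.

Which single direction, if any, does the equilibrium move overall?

Adding inert gas at constant total pressure expands the volume and lowers every reacting partial pressure. With Δn_gas = 1 − 2 = -1, Q moves away from K toward the side with fewer gas moles, so the system shifts toward the side with more gas moles — to the left.
A catalyst speeds both forward and reverse rates equally; it changes neither Q nor K — no shift from this change.
Removing D (g), a reactant, drives the reaction to the left.
Only the nonzero effect(s) matter; the net shift is to the left.

left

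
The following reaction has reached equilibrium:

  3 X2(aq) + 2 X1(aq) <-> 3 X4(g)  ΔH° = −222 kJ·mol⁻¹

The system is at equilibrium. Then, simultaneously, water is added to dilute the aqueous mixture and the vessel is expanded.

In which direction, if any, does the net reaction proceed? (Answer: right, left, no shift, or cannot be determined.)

cannot be determined

Dilution lowers every aqueous concentration by the same factor. Δn_aq = 0 − 5 = -5, so the system shifts toward the side with more dissolved moles — to the left.
Gas moles: reactants 0, products 3 (Δn_gas = +3). Expansion shifts the system toward the side with more moles of gas — to the right.
The individual effects push in opposite directions; without quantitative information the net direction cannot be determined.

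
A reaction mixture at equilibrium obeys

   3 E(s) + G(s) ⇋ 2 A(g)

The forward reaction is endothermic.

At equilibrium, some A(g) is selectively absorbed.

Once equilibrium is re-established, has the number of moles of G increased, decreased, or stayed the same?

decreases

Removing A (g), a product, drives the reaction to the right.
The net shift is to the right. G is a reactant, so its amount decreases.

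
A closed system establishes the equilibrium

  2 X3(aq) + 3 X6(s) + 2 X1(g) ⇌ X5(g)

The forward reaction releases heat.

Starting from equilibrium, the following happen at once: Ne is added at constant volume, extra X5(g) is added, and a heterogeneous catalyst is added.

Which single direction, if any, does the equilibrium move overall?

At constant volume, adding an inert gas leaves every reacting species' partial pressure unchanged, so Q is unchanged — no shift from this change.
Adding X5 (g), a product, drives the reaction to the left.
A catalyst speeds both forward and reverse rates equally; it changes neither Q nor K — no shift from this change.
Only the nonzero effect(s) matter; the net shift is to the left.

left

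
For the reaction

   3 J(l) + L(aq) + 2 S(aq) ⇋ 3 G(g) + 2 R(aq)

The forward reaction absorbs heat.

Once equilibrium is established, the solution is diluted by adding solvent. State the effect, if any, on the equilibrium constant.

unchanged

The equilibrium constant depends only on temperature. This perturbation may move the position of equilibrium, but since T is unchanged, K itself is unchanged.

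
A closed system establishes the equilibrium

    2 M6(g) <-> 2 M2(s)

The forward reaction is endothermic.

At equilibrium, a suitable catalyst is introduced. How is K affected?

unchanged

The equilibrium constant depends only on temperature. This perturbation changes neither the position of equilibrium nor K.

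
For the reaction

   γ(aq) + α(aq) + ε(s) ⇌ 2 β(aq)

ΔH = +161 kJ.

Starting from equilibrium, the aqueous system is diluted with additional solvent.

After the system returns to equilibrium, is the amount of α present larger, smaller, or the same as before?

unchanged

Dilution scales every aqueous concentration by the same factor. Δn_aq = 2 − 2 = 0, so Q is unchanged — no shift.
No net shift occurs, so the amount of α is unchanged.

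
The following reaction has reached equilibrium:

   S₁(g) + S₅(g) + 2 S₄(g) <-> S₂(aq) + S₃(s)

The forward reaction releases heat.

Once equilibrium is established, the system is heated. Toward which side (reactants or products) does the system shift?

The forward reaction is exothermic. Raising T favours the endothermic direction — shift to the left.

left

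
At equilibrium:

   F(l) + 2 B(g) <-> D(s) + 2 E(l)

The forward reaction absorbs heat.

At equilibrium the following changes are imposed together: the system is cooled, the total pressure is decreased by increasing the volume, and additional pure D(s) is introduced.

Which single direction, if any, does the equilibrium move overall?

left

The forward reaction is endothermic. Lowering T favours the exothermic direction — shift to the left.
Gas moles: reactants 2, products 0 (Δn_gas = -2). Expansion shifts the system toward the side with more moles of gas — to the left.
D is a pure solid; its activity is 1 regardless of amount, so Q is unaffected — no shift from this change.
Only the nonzero effect(s) matter; the net shift is to the left.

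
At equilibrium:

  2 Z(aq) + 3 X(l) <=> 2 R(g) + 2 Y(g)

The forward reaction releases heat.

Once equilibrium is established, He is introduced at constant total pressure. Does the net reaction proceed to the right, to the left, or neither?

Adding inert gas at constant total pressure expands the volume and lowers every reacting partial pressure. With Δn_gas = 4 − 0 = +4, Q moves away from K toward the side with fewer gas moles, so the system shifts toward the side with more gas moles — to the right.

right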